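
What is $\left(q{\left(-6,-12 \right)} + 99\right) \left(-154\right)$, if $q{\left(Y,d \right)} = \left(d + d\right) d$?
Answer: $-59598$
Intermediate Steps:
$q{\left(Y,d \right)} = 2 d^{2}$ ($q{\left(Y,d \right)} = 2 d d = 2 d^{2}$)
$\left(q{\left(-6,-12 \right)} + 99\right) \left(-154\right) = \left(2 \left(-12\right)^{2} + 99\right) \left(-154\right) = \left(2 \cdot 144 + 99\right) \left(-154\right) = \left(288 + 99\right) \left(-154\right) = 387 \left(-154\right) = -59598$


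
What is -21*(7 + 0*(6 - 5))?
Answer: -147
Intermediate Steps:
-21*(7 + 0*(6 - 5)) = -21*(7 + 0*1) = -21*(7 + 0) = -21*7 = -147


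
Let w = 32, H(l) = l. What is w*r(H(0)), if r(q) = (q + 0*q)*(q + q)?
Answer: 0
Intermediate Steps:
r(q) = 2*q² (r(q) = (q + 0)*(2*q) = q*(2*q) = 2*q²)
w*r(H(0)) = 32*(2*0²) = 32*(2*0) = 32*0 = 0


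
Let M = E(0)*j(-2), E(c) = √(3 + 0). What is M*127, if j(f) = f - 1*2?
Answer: -508*√3 ≈ -879.88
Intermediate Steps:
j(f) = -2 + f (j(f) = f - 2 = -2 + f)
E(c) = √3
M = -4*√3 (M = √3*(-2 - 2) = √3*(-4) = -4*√3 ≈ -6.9282)
M*127 = -4*√3*127 = -508*√3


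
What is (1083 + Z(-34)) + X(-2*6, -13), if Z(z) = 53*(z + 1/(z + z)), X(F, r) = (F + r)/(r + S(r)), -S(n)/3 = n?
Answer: -637135/884 ≈ -720.74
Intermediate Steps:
S(n) = -3*n
X(F, r) = -(F + r)/(2*r) (X(F, r) = (F + r)/(r - 3*r) = (F + r)/((-2*r)) = (F + r)*(-1/(2*r)) = -(F + r)/(2*r))
Z(z) = 53*z + 53/(2*z) (Z(z) = 53*(z + 1/(2*z)) = 53*z + 53/(2*z))
(1083 + Z(-34)) + X(-2*6, -13) = (1083 + (53*(-34) + (53/2)/(-34))) + (1/2)*(-(-2)*6 - 1*(-13))/(-13) = (1083 + (-1802 + (53/2)*(-1/34))) + (1/2)*(-1/13)*(-1*(-12) + 13) = (1083 + (-1802 - 53/68)) + (1/2)*(-1/13)*(12 + 13) = (1083 - 122589/68) + (1/2)*(-1/13)*25 = -48945/68 - 25/26 = -637135/884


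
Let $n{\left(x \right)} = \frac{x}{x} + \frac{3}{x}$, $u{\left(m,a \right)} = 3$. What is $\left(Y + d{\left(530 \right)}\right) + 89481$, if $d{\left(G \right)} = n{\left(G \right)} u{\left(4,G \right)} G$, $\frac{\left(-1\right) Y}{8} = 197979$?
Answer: $-1492752$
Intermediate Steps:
$Y = -1583832$ ($Y = \left(-8\right) 197979 = -1583832$)
$n{\left(x \right)} = 1 + \frac{3}{x}$
$d{\left(G \right)} = 9 + 3 G$ ($d{\left(G \right)} = \frac{3 + G}{G} 3 G = \frac{3 \left(3 + G\right)}{G} G = 9 + 3 G$)
$\left(Y + d{\left(530 \right)}\right) + 89481 = \left(-1583832 + \left(9 + 3 \cdot 530\right)\right) + 89481 = \left(-1583832 + \left(9 + 1590\right)\right) + 89481 = \left(-1583832 + 1599\right) + 89481 = -1582233 + 89481 = -1492752$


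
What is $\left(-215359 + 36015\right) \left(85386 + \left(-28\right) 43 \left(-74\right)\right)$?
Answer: $-31292299808$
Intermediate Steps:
$\left(-215359 + 36015\right) \left(85386 + \left(-28\right) 43 \left(-74\right)\right) = - 179344 \left(85386 - -89096\right) = - 179344 \left(85386 + 89096\right) = \left(-179344\right) 174482 = -31292299808$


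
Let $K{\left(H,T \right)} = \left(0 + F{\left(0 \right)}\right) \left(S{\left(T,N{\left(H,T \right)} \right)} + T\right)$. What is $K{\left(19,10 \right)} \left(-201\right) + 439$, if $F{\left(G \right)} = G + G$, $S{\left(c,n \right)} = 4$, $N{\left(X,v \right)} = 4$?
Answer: $439$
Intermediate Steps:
$F{\left(G \right)} = 2 G$
$K{\left(H,T \right)} = 0$ ($K{\left(H,T \right)} = \left(0 + 2 \cdot 0\right) \left(4 + T\right) = \left(0 + 0\right) \left(4 + T\right) = 0 \left(4 + T\right) = 0$)
$K{\left(19,10 \right)} \left(-201\right) + 439 = 0 \left(-201\right) + 439 = 0 + 439 = 439$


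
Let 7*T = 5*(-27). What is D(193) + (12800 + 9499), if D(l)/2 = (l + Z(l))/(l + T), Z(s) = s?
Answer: 6780247/304 ≈ 22303.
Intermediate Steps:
T = -135/7 (T = (5*(-27))/7 = (⅐)*(-135) = -135/7 ≈ -19.286)
D(l) = 4*l/(-135/7 + l) (D(l) = 2*((l + l)/(l - 135/7)) = 2*((2*l)/(-135/7 + l)) = 2*(2*l/(-135/7 + l)) = 4*l/(-135/7 + l))
D(193) + (12800 + 9499) = 28*193/(-135 + 7*193) + (12800 + 9499) = 28*193/(-135 + 1351) + 22299 = 28*193/1216 + 22299 = 28*193*(1/1216) + 22299 = 1351/304 + 22299 = 6780247/304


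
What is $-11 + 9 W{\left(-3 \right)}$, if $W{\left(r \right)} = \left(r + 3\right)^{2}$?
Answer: $-11$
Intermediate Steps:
$W{\left(r \right)} = \left(3 + r\right)^{2}$
$-11 + 9 W{\left(-3 \right)} = -11 + 9 \left(3 - 3\right)^{2} = -11 + 9 \cdot 0^{2} = -11 + 9 \cdot 0 = -11 + 0 = -11$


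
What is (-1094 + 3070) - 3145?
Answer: -1169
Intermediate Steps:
(-1094 + 3070) - 3145 = 1976 - 3145 = -1169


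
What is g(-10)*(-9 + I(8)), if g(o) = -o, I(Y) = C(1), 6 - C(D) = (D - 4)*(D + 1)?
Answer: 30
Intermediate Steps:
C(D) = 6 - (1 + D)*(-4 + D) (C(D) = 6 - (D - 4)*(D + 1) = 6 - (-4 + D)*(1 + D) = 6 - (1 + D)*(-4 + D))
I(Y) = 12 (I(Y) = 10 - 1*1² + 3*1 = 10 - 1*1 + 3 = 10 - 1 + 3 = 12)
g(-10)*(-9 + I(8)) = (-1*(-10))*(-9 + 12) = 10*3 = 30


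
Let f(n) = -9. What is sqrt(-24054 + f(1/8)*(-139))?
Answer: I*sqrt(22803) ≈ 151.01*I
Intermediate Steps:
sqrt(-24054 + f(1/8)*(-139)) = sqrt(-24054 - 9*(-139)) = sqrt(-24054 + 1251) = sqrt(-22803) = I*sqrt(22803)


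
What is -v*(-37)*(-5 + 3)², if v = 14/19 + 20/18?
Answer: 46768/171 ≈ 273.50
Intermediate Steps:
v = 316/171 (v = 14*(1/19) + 20*(1/18) = 14/19 + 10/9 = 316/171 ≈ 1.8480)
-v*(-37)*(-5 + 3)² = -(316/171)*(-37)*(-5 + 3)² = -(-11692)*(-2)²/171 = -(-11692)*4/171 = -1*(-46768/171) = 46768/171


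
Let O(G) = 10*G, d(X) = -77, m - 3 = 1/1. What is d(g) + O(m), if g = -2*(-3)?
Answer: -37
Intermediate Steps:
m = 4 (m = 3 + 1/1 = 3 + 1 = 4)
g = 6
d(g) + O(m) = -77 + 10*4 = -77 + 40 = -37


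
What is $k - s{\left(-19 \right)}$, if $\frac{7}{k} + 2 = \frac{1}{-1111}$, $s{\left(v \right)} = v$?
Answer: $\frac{34460}{2223} \approx 15.502$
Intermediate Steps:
$k = - \frac{7777}{2223}$ ($k = \frac{7}{-2 + \frac{1}{-1111}} = \frac{7}{-2 - \frac{1}{1111}} = \frac{7}{- \frac{2223}{1111}} = 7 \left(- \frac{1111}{2223}\right) = - \frac{7777}{2223} \approx -3.4984$)
$k - s{\left(-19 \right)} = - \frac{7777}{2223} - -19 = - \frac{7777}{2223} + 19 = \frac{34460}{2223}$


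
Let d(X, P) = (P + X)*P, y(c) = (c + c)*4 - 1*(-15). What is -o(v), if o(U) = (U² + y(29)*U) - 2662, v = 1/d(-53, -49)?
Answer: 66495536141/24980004 ≈ 2661.9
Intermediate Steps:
y(c) = 15 + 8*c (y(c) = (2*c)*4 + 15 = 8*c + 15 = 15 + 8*c)
d(X, P) = P*(P + X)
v = 1/4998 (v = 1/(-49*(-49 - 53)) = 1/(-49*(-102)) = 1/4998 ≈ 0.00020008)
o(U) = -2662 + U² + 247*U (o(U) = (U² + (15 + 8*29)*U) - 2662 = (U² + (15 + 232)*U) - 2662 = (U² + 247*U) - 2662 = -2662 + U² + 247*U)
-o(v) = -(-2662 + (1/4998)² + 247*(1/4998)) = -(-2662 + 1/24980004 + 247/4998) = -1*(-66495536141/24980004) = 66495536141/24980004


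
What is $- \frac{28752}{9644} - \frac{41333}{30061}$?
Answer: $- \frac{315732331}{72477071} \approx -4.3563$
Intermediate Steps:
$- \frac{28752}{9644} - \frac{41333}{30061} = \left(-28752\right) \frac{1}{9644} - \frac{41333}{30061} = - \frac{7188}{2411} - \frac{41333}{30061} = - \frac{315732331}{72477071}$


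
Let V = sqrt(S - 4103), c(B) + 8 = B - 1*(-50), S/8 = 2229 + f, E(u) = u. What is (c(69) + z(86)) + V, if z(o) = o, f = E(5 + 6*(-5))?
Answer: 197 + sqrt(13529) ≈ 313.31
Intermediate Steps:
f = -25 (f = 5 + 6*(-5) = 5 - 30 = -25)
S = 17632 (S = 8*(2229 - 25) = 8*2204 = 17632)
c(B) = 42 + B (c(B) = -8 + (B - 1*(-50)) = -8 + (B + 50) = -8 + (50 + B) = 42 + B)
V = sqrt(13529) (V = sqrt(17632 - 4103) = sqrt(13529) ≈ 116.31)
(c(69) + z(86)) + V = ((42 + 69) + 86) + sqrt(13529) = (111 + 86) + sqrt(13529) = 197 + sqrt(13529)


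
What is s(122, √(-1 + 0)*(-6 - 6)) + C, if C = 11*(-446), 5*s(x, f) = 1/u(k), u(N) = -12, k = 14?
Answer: -294361/60 ≈ -4906.0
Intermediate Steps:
s(x, f) = -1/60 (s(x, f) = (⅕)/(-12) = (⅕)*(-1/12) = -1/60)
C = -4906
s(122, √(-1 + 0)*(-6 - 6)) + C = -1/60 - 4906 = -294361/60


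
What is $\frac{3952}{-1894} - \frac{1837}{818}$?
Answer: $- \frac{3356007}{774646} \approx -4.3323$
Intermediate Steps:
$\frac{3952}{-1894} - \frac{1837}{818} = 3952 \left(- \frac{1}{1894}\right) - \frac{1837}{818} = - \frac{1976}{947} - \frac{1837}{818} = - \frac{3356007}{774646}$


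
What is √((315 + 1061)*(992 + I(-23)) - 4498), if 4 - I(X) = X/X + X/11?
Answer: √165467390/11 ≈ 1169.4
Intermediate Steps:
I(X) = 3 - X/11 (I(X) = 4 - (X/X + X/11) = 4 - (1 + X*(1/11)) = 4 - (1 + X/11) = 4 + (-1 - X/11) = 3 - X/11)
√((315 + 1061)*(992 + I(-23)) - 4498) = √((315 + 1061)*(992 + (3 - 1/11*(-23))) - 4498) = √(1376*(992 + (3 + 23/11)) - 4498) = √(1376*(992 + 56/11) - 4498) = √(1376*(10968/11) - 4498) = √(15091968/11 - 4498) = √(15042490/11) = √165467390/11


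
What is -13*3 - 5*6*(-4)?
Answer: 81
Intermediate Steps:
-13*3 - 5*6*(-4) = -39 - 30*(-4) = -39 + 120 = 81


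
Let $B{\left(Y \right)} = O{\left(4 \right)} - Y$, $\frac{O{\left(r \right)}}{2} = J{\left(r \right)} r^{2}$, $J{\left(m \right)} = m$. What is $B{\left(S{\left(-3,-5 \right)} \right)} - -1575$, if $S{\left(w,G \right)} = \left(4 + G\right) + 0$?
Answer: $1704$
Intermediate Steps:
$S{\left(w,G \right)} = 4 + G$
$O{\left(r \right)} = 2 r^{3}$ ($O{\left(r \right)} = 2 r r^{2} = 2 r^{3}$)
$B{\left(Y \right)} = 128 - Y$ ($B{\left(Y \right)} = 2 \cdot 4^{3} - Y = 2 \cdot 64 - Y = 128 - Y$)
$B{\left(S{\left(-3,-5 \right)} \right)} - -1575 = \left(128 - \left(4 - 5\right)\right) - -1575 = \left(128 - -1\right) + 1575 = \left(128 + 1\right) + 1575 = 129 + 1575 = 1704$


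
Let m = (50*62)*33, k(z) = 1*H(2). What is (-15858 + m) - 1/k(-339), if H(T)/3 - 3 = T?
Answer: 1296629/15 ≈ 86442.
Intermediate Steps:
H(T) = 9 + 3*T
k(z) = 15 (k(z) = 1*(9 + 3*2) = 1*(9 + 6) = 1*15 = 15)
m = 102300 (m = 3100*33 = 102300)
(-15858 + m) - 1/k(-339) = (-15858 + 102300) - 1/15 = 86442 - 1*1/15 = 86442 - 1/15 = 1296629/15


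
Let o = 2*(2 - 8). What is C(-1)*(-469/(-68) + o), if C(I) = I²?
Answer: -347/68 ≈ -5.1029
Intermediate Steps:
o = -12 (o = 2*(-6) = -12)
C(-1)*(-469/(-68) + o) = (-1)²*(-469/(-68) - 12) = 1*(-469*(-1/68) - 12) = 1*(469/68 - 12) = 1*(-347/68) = -347/68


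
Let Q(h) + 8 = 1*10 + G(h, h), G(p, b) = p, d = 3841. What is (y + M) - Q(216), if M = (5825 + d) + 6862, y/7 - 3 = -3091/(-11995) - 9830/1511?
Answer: 295197628852/18124445 ≈ 16287.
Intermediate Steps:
y = -412069098/18124445 (y = 21 + 7*(-3091/(-11995) - 9830/1511) = 21 + 7*(-3091*(-1/11995) - 9830*1/1511) = 21 + 7*(3091/11995 - 9830/1511) = 21 + 7*(-113240349/18124445) = 21 - 792682443/18124445 = -412069098/18124445 ≈ -22.736)
M = 16528 (M = (5825 + 3841) + 6862 = 9666 + 6862 = 16528)
Q(h) = 2 + h (Q(h) = -8 + (1*10 + h) = -8 + (10 + h) = 2 + h)
(y + M) - Q(216) = (-412069098/18124445 + 16528) - (2 + 216) = 299148757862/18124445 - 1*218 = 299148757862/18124445 - 218 = 295197628852/18124445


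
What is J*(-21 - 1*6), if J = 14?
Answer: -378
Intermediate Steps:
J*(-21 - 1*6) = 14*(-21 - 1*6) = 14*(-21 - 6) = 14*(-27) = -378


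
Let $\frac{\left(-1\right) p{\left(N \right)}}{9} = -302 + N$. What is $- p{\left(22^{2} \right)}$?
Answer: $1638$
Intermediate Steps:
$p{\left(N \right)} = 2718 - 9 N$ ($p{\left(N \right)} = - 9 \left(-302 + N\right) = 2718 - 9 N$)
$- p{\left(22^{2} \right)} = - (2718 - 9 \cdot 22^{2}) = - (2718 - 4356) = \left(-1\right) \left(-1638\right) = 1638$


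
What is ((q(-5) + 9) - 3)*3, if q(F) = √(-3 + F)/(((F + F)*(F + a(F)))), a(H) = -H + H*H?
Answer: 18 - 3*I*√2/125 ≈ 18.0 - 0.033941*I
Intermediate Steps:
a(H) = H² - H (a(H) = -H + H² = H² - H)
q(F) = √(-3 + F)/(2*F*(F + F*(-1 + F))) (q(F) = √(-3 + F)/(((F + F)*(F + F*(-1 + F)))) = √(-3 + F)/(((2*F)*(F + F*(-1 + F)))) = √(-3 + F)/((2*F*(F + F*(-1 + F)))) = √(-3 + F)*(1/(2*F*(F + F*(-1 + F)))) = √(-3 + F)/(2*F*(F + F*(-1 + F))))
((q(-5) + 9) - 3)*3 = (((½)*√(-3 - 5)/(-5)³ + 9) - 3)*3 = (((½)*(-1/125)*√(-8) + 9) - 3)*3 = (((½)*(-1/125)*(2*I*√2) + 9) - 3)*3 = ((-I*√2/125 + 9) - 3)*3 = ((9 - I*√2/125) - 3)*3 = (6 - I*√2/125)*3 = 18 - 3*I*√2/125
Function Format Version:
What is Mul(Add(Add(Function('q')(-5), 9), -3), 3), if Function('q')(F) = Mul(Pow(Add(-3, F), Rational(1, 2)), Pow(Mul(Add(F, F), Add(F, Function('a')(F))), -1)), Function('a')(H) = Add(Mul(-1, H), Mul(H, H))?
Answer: Add(18, Mul(Rational(-3, 125), I, Pow(2, Rational(1, 2)))) ≈ Add(18.000, Mul(-0.033941, I))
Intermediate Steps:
Function('a')(H) = Add(Pow(H, 2), Mul(-1, H)) (Function('a')(H) = Add(Mul(-1, H), Pow(H, 2)) = Add(Pow(H, 2), Mul(-1, H)))
Function('q')(F) = Mul(Rational(1, 2), Pow(F, -1), Pow(Add(-3, F), Rational(1, 2)), Pow(Add(F, Mul(F, Add(-1, F))), -1)) (Function('q')(F) = Mul(Pow(Add(-3, F), Rational(1, 2)), Pow(Mul(Add(F, F), Add(F, Mul(F, Add(-1, F)))), -1)) = Mul(Pow(Add(-3, F), Rational(1, 2)), Pow(Mul(Mul(2, F), Add(F, Mul(F, Add(-1, F)))), -1)) = Mul(Pow(Add(-3, F), Rational(1, 2)), Pow(Mul(2, F, Add(F, Mul(F, Add(-1, F)))), -1)) = Mul(Pow(Add(-3, F), Rational(1, 2)), Mul(Rational(1, 2), Pow(F, -1), Pow(Add(F, Mul(F, Add(-1, F))), -1))) = Mul(Rational(1, 2), Pow(F, -1), Pow(Add(-3, F), Rational(1, 2)), Pow(Add(F, Mul(F, Add(-1, F))), -1)))
Mul(Add(Add(Function('q')(-5), 9), -3), 3) = Mul(Add(Add(Mul(Rational(1, 2), Pow(-5, -3), Pow(Add(-3, -5), Rational(1, 2))), 9), -3), 3) = Mul(Add(Add(Mul(Rational(1, 2), Rational(-1, 125), Pow(-8, Rational(1, 2))), 9), -3), 3) = Mul(Add(Add(Mul(Rational(1, 2), Rational(-1, 125), Mul(2, I, Pow(2, Rational(1, 2)))), 9), -3), 3) = Mul(Add(Add(Mul(Rational(-1, 125), I, Pow(2, Rational(1, 2))), 9), -3), 3) = Mul(Add(Add(9, Mul(Rational(-1, 125), I, Pow(2, Rational(1, 2)))), -3), 3) = Mul(Add(6, Mul(Rational(-1, 125), I, Pow(2, Rational(1, 2)))), 3) = Add(18, Mul(Rational(-3, 125), I, Pow(2, Rational(1, 2))))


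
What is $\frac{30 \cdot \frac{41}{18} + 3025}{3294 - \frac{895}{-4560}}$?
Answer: $\frac{2821120}{3004307} \approx 0.93902$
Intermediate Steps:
$\frac{30 \cdot \frac{41}{18} + 3025}{3294 - \frac{895}{-4560}} = \frac{30 \cdot 41 \cdot \frac{1}{18} + 3025}{3294 - - \frac{179}{912}} = \frac{30 \cdot \frac{41}{18} + 3025}{3294 + \frac{179}{912}} = \frac{\frac{205}{3} + 3025}{\frac{3004307}{912}} = \frac{9280}{3} \cdot \frac{912}{3004307} = \frac{2821120}{3004307}$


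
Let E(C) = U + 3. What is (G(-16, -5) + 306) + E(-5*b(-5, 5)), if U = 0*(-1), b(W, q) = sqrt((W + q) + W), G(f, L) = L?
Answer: 304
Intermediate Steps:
b(W, q) = sqrt(q + 2*W)
U = 0
E(C) = 3 (E(C) = 0 + 3 = 3)
(G(-16, -5) + 306) + E(-5*b(-5, 5)) = (-5 + 306) + 3 = 301 + 3 = 304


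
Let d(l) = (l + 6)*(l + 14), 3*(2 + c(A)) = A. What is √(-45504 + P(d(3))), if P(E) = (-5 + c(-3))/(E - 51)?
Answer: 26*I*√175083/51 ≈ 213.32*I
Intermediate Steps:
c(A) = -2 + A/3
d(l) = (6 + l)*(14 + l)
P(E) = -8/(-51 + E) (P(E) = (-5 + (-2 + (⅓)*(-3)))/(E - 51) = (-5 + (-2 - 1))/(-51 + E) = (-5 - 3)/(-51 + E) = -8/(-51 + E))
√(-45504 + P(d(3))) = √(-45504 - 8/(-51 + (84 + 3² + 20*3))) = √(-45504 - 8/(-51 + (84 + 9 + 60))) = √(-45504 - 8/(-51 + 153)) = √(-45504 - 8/102) = √(-45504 - 8*1/102) = √(-45504 - 4/51) = √(-2320708/51) = 26*I*√175083/51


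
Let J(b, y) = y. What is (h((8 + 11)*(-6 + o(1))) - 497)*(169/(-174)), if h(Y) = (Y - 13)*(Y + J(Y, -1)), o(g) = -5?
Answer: -7794787/174 ≈ -44798.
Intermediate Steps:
h(Y) = (-1 + Y)*(-13 + Y) (h(Y) = (Y - 13)*(Y - 1) = (-13 + Y)*(-1 + Y) = (-1 + Y)*(-13 + Y))
(h((8 + 11)*(-6 + o(1))) - 497)*(169/(-174)) = ((13 + ((8 + 11)*(-6 - 5))² - 14*(8 + 11)*(-6 - 5)) - 497)*(169/(-174)) = ((13 + (19*(-11))² - 266*(-11)) - 497)*(169*(-1/174)) = ((13 + (-209)² - 14*(-209)) - 497)*(-169/174) = ((13 + 43681 + 2926) - 497)*(-169/174) = (46620 - 497)*(-169/174) = 46123*(-169/174) = -7794787/174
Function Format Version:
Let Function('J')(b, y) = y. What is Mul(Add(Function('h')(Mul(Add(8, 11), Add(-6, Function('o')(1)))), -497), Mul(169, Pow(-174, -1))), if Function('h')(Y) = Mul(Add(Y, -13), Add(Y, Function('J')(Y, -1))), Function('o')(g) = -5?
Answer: Rational(-7794787, 174) ≈ -44798.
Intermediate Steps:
Function('h')(Y) = Mul(Add(-1, Y), Add(-13, Y)) (Function('h')(Y) = Mul(Add(Y, -13), Add(Y, -1)) = Mul(Add(-13, Y), Add(-1, Y)) = Mul(Add(-1, Y), Add(-13, Y)))
Mul(Add(Function('h')(Mul(Add(8, 11), Add(-6, Function('o')(1)))), -497), Mul(169, Pow(-174, -1))) = Mul(Add(Add(13, Pow(Mul(Add(8, 11), Add(-6, -5)), 2), Mul(-14, Mul(Add(8, 11), Add(-6, -5)))), -497), Mul(169, Pow(-174, -1))) = Mul(Add(Add(13, Pow(Mul(19, -11), 2), Mul(-14, Mul(19, -11))), -497), Mul(169, Rational(-1, 174))) = Mul(Add(Add(13, Pow(-209, 2), Mul(-14, -209)), -497), Rational(-169, 174)) = Mul(Add(Add(13, 43681, 2926), -497), Rational(-169, 174)) = Mul(Add(46620, -497), Rational(-169, 174)) = Mul(46123, Rational(-169, 174)) = Rational(-7794787, 174)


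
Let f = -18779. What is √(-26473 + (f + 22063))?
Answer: I*√23189 ≈ 152.28*I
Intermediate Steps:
√(-26473 + (f + 22063)) = √(-26473 + (-18779 + 22063)) = √(-26473 + 3284) = √(-23189) = I*√23189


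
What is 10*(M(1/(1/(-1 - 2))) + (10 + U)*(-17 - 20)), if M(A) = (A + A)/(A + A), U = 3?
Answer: -4800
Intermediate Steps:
M(A) = 1 (M(A) = (2*A)/((2*A)) = (2*A)*(1/(2*A)) = 1)
10*(M(1/(1/(-1 - 2))) + (10 + U)*(-17 - 20)) = 10*(1 + (10 + 3)*(-17 - 20)) = 10*(1 + 13*(-37)) = 10*(1 - 481) = 10*(-480) = -4800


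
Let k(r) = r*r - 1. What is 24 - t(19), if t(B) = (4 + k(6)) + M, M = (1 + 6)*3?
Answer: -36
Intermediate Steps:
M = 21 (M = 7*3 = 21)
k(r) = -1 + r² (k(r) = r² - 1 = -1 + r²)
t(B) = 60 (t(B) = (4 + (-1 + 6²)) + 21 = (4 + (-1 + 36)) + 21 = (4 + 35) + 21 = 39 + 21 = 60)
24 - t(19) = 24 - 1*60 = 24 - 60 = -36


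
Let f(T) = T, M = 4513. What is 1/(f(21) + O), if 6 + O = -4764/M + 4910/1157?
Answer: 5221541/94969997 ≈ 0.054981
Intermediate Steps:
O = -14682364/5221541 (O = -6 + (-4764/4513 + 4910/1157) = -6 + 16646882/5221541 = -14682364/5221541 ≈ -2.8119)
1/(f(21) + O) = 1/(21 - 14682364/5221541) = 1/(94969997/5221541) = 5221541/94969997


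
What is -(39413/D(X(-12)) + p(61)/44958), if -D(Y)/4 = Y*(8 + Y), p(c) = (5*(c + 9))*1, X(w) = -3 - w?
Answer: 295285909/4585716 ≈ 64.393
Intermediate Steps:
p(c) = 45 + 5*c (p(c) = (5*(9 + c))*1 = (45 + 5*c)*1 = 45 + 5*c)
D(Y) = -4*Y*(8 + Y)
-(39413/D(X(-12)) + p(61)/44958) = -(39413/((-4*(-3 - 1*(-12))*(8 + (-3 - 1*(-12))))) + (45 + 5*61)/44958) = -(39413/((-4*(-3 + 12)*(8 + (-3 + 12)))) + (45 + 305)*(1/44958)) = -(39413/((-4*9*(8 + 9))) + 350*(1/44958)) = -(39413/((-4*9*17)) + 175/22479) = -(39413/(-612) + 175/22479) = -(39413*(-1/612) + 175/22479) = -(-39413/612 + 175/22479) = -1*(-295285909/4585716) = 295285909/4585716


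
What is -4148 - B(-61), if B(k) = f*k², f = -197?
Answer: 728889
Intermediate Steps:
B(k) = -197*k²
-4148 - B(-61) = -4148 - (-197)*(-61)² = -4148 - (-197)*3721 = -4148 - 1*(-733037) = -4148 + 733037 = 728889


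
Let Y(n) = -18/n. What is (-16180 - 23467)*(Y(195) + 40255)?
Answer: -103739111143/65 ≈ -1.5960e+9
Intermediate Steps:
(-16180 - 23467)*(Y(195) + 40255) = (-16180 - 23467)*(-18/195 + 40255) = -39647*(-18*1/195 + 40255) = -39647*(-6/65 + 40255) = -39647*2616569/65 = -103739111143/65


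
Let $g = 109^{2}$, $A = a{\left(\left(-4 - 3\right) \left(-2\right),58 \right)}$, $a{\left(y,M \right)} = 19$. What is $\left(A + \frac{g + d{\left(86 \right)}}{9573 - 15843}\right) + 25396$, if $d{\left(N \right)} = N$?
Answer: $\frac{53113361}{2090} \approx 25413.0$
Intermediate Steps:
$A = 19$
$g = 11881$
$\left(A + \frac{g + d{\left(86 \right)}}{9573 - 15843}\right) + 25396 = \left(19 + \frac{11881 + 86}{9573 - 15843}\right) + 25396 = \left(19 + \frac{11967}{-6270}\right) + 25396 = \left(19 + 11967 \left(- \frac{1}{6270}\right)\right) + 25396 = \left(19 - \frac{3989}{2090}\right) + 25396 = \frac{35721}{2090} + 25396 = \frac{53113361}{2090}$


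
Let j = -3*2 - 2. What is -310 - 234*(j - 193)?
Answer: 46724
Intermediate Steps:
j = -8 (j = -6 - 2 = -8)
-310 - 234*(j - 193) = -310 - 234*(-8 - 193) = -310 - 234*(-201) = -310 + 47034 = 46724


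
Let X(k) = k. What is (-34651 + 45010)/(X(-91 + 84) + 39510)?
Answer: 10359/39503 ≈ 0.26223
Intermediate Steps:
(-34651 + 45010)/(X(-91 + 84) + 39510) = (-34651 + 45010)/((-91 + 84) + 39510) = 10359/(-7 + 39510) = 10359/39503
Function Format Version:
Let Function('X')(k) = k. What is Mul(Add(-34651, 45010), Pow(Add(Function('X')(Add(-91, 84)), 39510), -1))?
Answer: Rational(10359, 39503) ≈ 0.26223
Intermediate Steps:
Mul(Add(-34651, 45010), Pow(Add(Function('X')(Add(-91, 84)), 39510), -1)) = Mul(Add(-34651, 45010), Pow(Add(Add(-91, 84), 39510), -1)) = Mul(10359, Pow(Add(-7, 39510), -1)) = Mul(10359, Pow(39503, -1)) = Mul(10359, Rational(1, 39503)) = Rational(10359, 39503)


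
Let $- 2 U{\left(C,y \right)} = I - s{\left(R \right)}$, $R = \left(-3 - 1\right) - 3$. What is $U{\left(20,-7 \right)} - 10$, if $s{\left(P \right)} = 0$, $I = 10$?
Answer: $-15$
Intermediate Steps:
$R = -7$ ($R = -4 - 3 = -7$)
$U{\left(C,y \right)} = -5$ ($U{\left(C,y \right)} = - \frac{10 - 0}{2} = - \frac{10 + 0}{2} = \left(- \frac{1}{2}\right) 10 = -5$)
$U{\left(20,-7 \right)} - 10 = -5 - 10 = -15$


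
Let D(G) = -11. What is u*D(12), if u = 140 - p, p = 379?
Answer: 2629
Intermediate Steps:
u = -239 (u = 140 - 1*379 = 140 - 379 = -239)
u*D(12) = -239*(-11) = 2629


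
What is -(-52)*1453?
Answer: 75556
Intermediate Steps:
-(-52)*1453 = -52*(-1453) = 75556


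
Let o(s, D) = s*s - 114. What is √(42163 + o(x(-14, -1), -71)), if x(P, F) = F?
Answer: 145*√2 ≈ 205.06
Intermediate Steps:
o(s, D) = -114 + s² (o(s, D) = s² - 114 = -114 + s²)
√(42163 + o(x(-14, -1), -71)) = √(42163 + (-114 + (-1)²)) = √(42163 + (-114 + 1)) = √(42163 - 113) = √42050 = 145*√2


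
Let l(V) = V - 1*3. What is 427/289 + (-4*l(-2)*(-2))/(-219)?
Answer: 105073/63291 ≈ 1.6602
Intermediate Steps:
l(V) = -3 + V (l(V) = V - 3 = -3 + V)
427/289 + (-4*l(-2)*(-2))/(-219) = 427/289 + (-4*(-3 - 2)*(-2))/(-219) = 427*(1/289) + (-4*(-5)*(-2))*(-1/219) = 427/289 + (20*(-2))*(-1/219) = 427/289 - 40*(-1/219) = 427/289 + 40/219 = 105073/63291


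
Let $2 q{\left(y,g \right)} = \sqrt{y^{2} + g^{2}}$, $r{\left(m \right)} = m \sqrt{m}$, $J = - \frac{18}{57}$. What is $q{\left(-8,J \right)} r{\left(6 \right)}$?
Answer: $\frac{6 \sqrt{34710}}{19} \approx 58.834$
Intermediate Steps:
$J = - \frac{6}{19}$ ($J = \left(-18\right) \frac{1}{57} = - \frac{6}{19} \approx -0.31579$)
$r{\left(m \right)} = m^{\frac{3}{2}}$
$q{\left(y,g \right)} = \frac{\sqrt{g^{2} + y^{2}}}{2}$ ($q{\left(y,g \right)} = \frac{\sqrt{y^{2} + g^{2}}}{2} = \frac{\sqrt{g^{2} + y^{2}}}{2}$)
$q{\left(-8,J \right)} r{\left(6 \right)} = \frac{\sqrt{\left(- \frac{6}{19}\right)^{2} + \left(-8\right)^{2}}}{2} \cdot 6^{\frac{3}{2}} = \frac{\sqrt{\frac{36}{361} + 64}}{2} \cdot 6 \sqrt{6} = \frac{\sqrt{\frac{23140}{361}}}{2} \cdot 6 \sqrt{6} = \frac{\frac{2}{19} \sqrt{5785}}{2} \cdot 6 \sqrt{6} = \frac{\sqrt{5785}}{19} \cdot 6 \sqrt{6} = \frac{6 \sqrt{34710}}{19}$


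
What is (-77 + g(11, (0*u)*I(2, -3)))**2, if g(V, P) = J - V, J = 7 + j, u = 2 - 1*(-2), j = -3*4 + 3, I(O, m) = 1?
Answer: 8100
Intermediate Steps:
j = -9 (j = -12 + 3 = -9)
u = 4 (u = 2 + 2 = 4)
J = -2 (J = 7 - 9 = -2)
g(V, P) = -2 - V
(-77 + g(11, (0*u)*I(2, -3)))**2 = (-77 + (-2 - 1*11))**2 = (-77 + (-2 - 11))**2 = (-77 - 13)**2 = (-90)**2 = 8100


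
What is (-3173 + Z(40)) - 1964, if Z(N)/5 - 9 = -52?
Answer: -5352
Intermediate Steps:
Z(N) = -215 (Z(N) = 45 + 5*(-52) = 45 - 260 = -215)
(-3173 + Z(40)) - 1964 = (-3173 - 215) - 1964 = -3388 - 1964 = -5352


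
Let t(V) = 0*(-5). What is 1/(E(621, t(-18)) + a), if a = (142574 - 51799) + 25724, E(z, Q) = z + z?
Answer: 1/117741 ≈ 8.4932e-6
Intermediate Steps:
t(V) = 0
E(z, Q) = 2*z
a = 116499 (a = 90775 + 25724 = 116499)
1/(E(621, t(-18)) + a) = 1/(2*621 + 116499) = 1/(1242 + 116499) = 1/117741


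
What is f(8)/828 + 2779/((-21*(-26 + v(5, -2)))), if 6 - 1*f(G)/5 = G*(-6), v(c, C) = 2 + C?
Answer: 4858/897 ≈ 5.4158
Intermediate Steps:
f(G) = 30 + 30*G (f(G) = 30 - 5*G*(-6) = 30 - (-30)*G = 30 + 30*G)
f(8)/828 + 2779/((-21*(-26 + v(5, -2)))) = (30 + 30*8)/828 + 2779/((-21*(-26 + (2 - 2)))) = (30 + 240)*(1/828) + 2779/((-21*(-26 + 0))) = 270*(1/828) + 2779/((-21*(-26))) = 15/46 + 2779/546 = 15/46 + 2779*(1/546) = 15/46 + 397/78 = 4858/897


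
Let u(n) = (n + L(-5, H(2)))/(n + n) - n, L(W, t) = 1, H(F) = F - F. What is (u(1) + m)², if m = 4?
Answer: 16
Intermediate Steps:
H(F) = 0
u(n) = -n + (1 + n)/(2*n) (u(n) = (n + 1)/(n + n) - n = (1 + n)/((2*n)) - n = (1 + n)*(1/(2*n)) - n = (1 + n)/(2*n) - n = -n + (1 + n)/(2*n))
(u(1) + m)² = ((½ + (½)/1 - 1*1) + 4)² = ((½ + (½)*1 - 1) + 4)² = ((½ + ½ - 1) + 4)² = (0 + 4)² = 4² = 16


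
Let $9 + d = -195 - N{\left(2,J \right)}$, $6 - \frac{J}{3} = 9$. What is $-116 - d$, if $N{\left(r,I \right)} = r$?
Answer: $90$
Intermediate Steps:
$J = -9$ ($J = 18 - 27 = -9$)
$d = -206$ ($d = -9 - 197 = -206$)
$-116 - d = -116 - -206 = -116 + 206 = 90$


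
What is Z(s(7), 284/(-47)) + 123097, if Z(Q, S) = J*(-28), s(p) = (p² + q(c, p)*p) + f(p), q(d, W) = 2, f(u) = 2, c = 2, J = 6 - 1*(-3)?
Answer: 122845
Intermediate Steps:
J = 9 (J = 6 + 3 = 9)
s(p) = 2 + p² + 2*p (s(p) = (p² + 2*p) + 2 = 2 + p² + 2*p)
Z(Q, S) = -252 (Z(Q, S) = 9*(-28) = -252)
Z(s(7), 284/(-47)) + 123097 = -252 + 123097 = 122845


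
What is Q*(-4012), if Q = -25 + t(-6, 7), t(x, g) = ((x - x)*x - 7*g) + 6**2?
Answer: 152456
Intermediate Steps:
t(x, g) = 36 - 7*g (t(x, g) = (0*x - 7*g) + 36 = (0 - 7*g) + 36 = -7*g + 36 = 36 - 7*g)
Q = -38 (Q = -25 + (36 - 7*7) = -25 + (36 - 49) = -25 - 13 = -38)
Q*(-4012) = -38*(-4012) = 152456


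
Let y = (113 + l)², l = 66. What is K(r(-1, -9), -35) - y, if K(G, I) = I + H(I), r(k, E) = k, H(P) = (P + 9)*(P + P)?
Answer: -30256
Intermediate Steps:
H(P) = 2*P*(9 + P) (H(P) = (9 + P)*(2*P) = 2*P*(9 + P))
K(G, I) = I + 2*I*(9 + I)
y = 32041 (y = (113 + 66)² = 179² = 32041)
K(r(-1, -9), -35) - y = -35*(19 + 2*(-35)) - 1*32041 = -35*(19 - 70) - 32041 = -35*(-51) - 32041 = 1785 - 32041 = -30256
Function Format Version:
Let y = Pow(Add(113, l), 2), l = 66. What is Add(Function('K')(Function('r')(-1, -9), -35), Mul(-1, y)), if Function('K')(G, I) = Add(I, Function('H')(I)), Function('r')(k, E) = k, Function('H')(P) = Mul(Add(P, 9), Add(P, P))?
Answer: -30256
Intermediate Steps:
Function('H')(P) = Mul(2, P, Add(9, P)) (Function('H')(P) = Mul(Add(9, P), Mul(2, P)) = Mul(2, P, Add(9, P)))
Function('K')(G, I) = Add(I, Mul(2, I, Add(9, I)))
y = 32041 (y = Pow(Add(113, 66), 2) = Pow(179, 2) = 32041)
Add(Function('K')(Function('r')(-1, -9), -35), Mul(-1, y)) = Add(Mul(-35, Add(19, Mul(2, -35))), Mul(-1, 32041)) = Add(Mul(-35, Add(19, -70)), -32041) = Add(Mul(-35, -51), -32041) = Add(1785, -32041) = -30256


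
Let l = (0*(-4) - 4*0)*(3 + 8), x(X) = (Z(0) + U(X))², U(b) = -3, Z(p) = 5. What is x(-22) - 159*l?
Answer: 4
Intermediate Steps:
x(X) = 4 (x(X) = (5 - 3)² = 2² = 4)
l = 0 (l = (0 + 0)*11 = 0*11 = 0)
x(-22) - 159*l = 4 - 159*0 = 4 + 0 = 4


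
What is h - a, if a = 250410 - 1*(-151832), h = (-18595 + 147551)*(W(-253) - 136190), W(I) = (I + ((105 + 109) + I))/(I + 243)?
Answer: -87795771834/5 ≈ -1.7559e+10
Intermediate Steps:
W(I) = (214 + 2*I)/(243 + I) (W(I) = (I + (214 + I))/(243 + I) = (214 + 2*I)/(243 + I))
h = -87793760624/5 (h = (-18595 + 147551)*(2*(107 - 253)/(243 - 253) - 136190) = 128956*(2*(-146)/(-10) - 136190) = 128956*(2*(-⅒)*(-146) - 136190) = 128956*(146/5 - 136190) = 128956*(-680804/5) = -87793760624/5 ≈ -1.7559e+10)
a = 402242 (a = 250410 + 151832 = 402242)
h - a = -87793760624/5 - 1*402242 = -87793760624/5 - 402242 = -87795771834/5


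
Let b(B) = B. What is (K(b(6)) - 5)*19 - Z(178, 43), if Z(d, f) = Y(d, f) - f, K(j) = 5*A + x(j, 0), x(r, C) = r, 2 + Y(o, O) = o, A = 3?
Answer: 171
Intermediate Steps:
Y(o, O) = -2 + o
K(j) = 15 + j (K(j) = 5*3 + j = 15 + j)
Z(d, f) = -2 + d - f (Z(d, f) = (-2 + d) - f = -2 + d - f)
(K(b(6)) - 5)*19 - Z(178, 43) = ((15 + 6) - 5)*19 - (-2 + 178 - 1*43) = (21 - 5)*19 - (-2 + 178 - 43) = 16*19 - 1*133 = 304 - 133 = 171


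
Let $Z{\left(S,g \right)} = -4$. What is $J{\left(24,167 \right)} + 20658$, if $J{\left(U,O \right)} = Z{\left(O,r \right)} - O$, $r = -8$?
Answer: $20487$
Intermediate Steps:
$J{\left(U,O \right)} = -4 - O$
$J{\left(24,167 \right)} + 20658 = \left(-4 - 167\right) + 20658 = -171 + 20658 = 20487$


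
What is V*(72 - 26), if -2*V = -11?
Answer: 253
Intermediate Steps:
V = 11/2 (V = -½*(-11) = 11/2 ≈ 5.5000)
V*(72 - 26) = 11*(72 - 26)/2 = (11/2)*46 = 253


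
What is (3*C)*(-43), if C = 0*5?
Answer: 0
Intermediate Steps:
C = 0
(3*C)*(-43) = (3*0)*(-43) = 0*(-43) = 0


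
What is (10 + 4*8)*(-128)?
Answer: -5376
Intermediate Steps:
(10 + 4*8)*(-128) = (10 + 32)*(-128) = 42*(-128) = -5376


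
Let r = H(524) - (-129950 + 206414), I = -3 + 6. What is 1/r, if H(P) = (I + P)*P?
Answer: 1/199684 ≈ 5.0079e-6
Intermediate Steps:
I = 3
H(P) = P*(3 + P) (H(P) = (3 + P)*P = P*(3 + P))
r = 199684 (r = 524*(3 + 524) - (-129950 + 206414) = 524*527 - 1*76464 = 276148 - 76464 = 199684)
1/r = 1/199684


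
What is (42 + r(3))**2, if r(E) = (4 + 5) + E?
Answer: 2916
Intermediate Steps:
r(E) = 9 + E
(42 + r(3))**2 = (42 + (9 + 3))**2 = (42 + 12)**2 = 54**2 = 2916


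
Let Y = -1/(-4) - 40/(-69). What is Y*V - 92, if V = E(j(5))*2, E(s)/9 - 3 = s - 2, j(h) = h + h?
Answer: 3325/46 ≈ 72.283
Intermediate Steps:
j(h) = 2*h
E(s) = 9 + 9*s (E(s) = 27 + 9*(s - 2) = 27 + 9*(-2 + s) = 27 + (-18 + 9*s) = 9 + 9*s)
V = 198 (V = (9 + 9*(2*5))*2 = (9 + 9*10)*2 = (9 + 90)*2 = 99*2 = 198)
Y = 229/276 (Y = -1*(-¼) - 40*(-1/69) = ¼ + 40/69 = 229/276 ≈ 0.82971)
Y*V - 92 = (229/276)*198 - 92 = 7557/46 - 92 = 3325/46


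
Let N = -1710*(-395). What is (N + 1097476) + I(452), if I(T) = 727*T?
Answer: 2101530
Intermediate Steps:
N = 675450
(N + 1097476) + I(452) = (675450 + 1097476) + 727*452 = 1772926 + 328604 = 2101530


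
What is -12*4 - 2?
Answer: -50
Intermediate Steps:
-12*4 - 2 = -48 - 2 = -50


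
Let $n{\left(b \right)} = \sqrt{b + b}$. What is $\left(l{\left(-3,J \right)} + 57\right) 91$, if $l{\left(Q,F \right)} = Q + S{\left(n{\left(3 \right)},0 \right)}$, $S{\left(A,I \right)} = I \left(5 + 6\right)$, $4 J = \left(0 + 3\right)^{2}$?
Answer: $4914$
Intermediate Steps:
$J = \frac{9}{4}$ ($J = \frac{\left(0 + 3\right)^{2}}{4} = \frac{3^{2}}{4} = \frac{1}{4} \cdot 9 = \frac{9}{4} \approx 2.25$)
$n{\left(b \right)} = \sqrt{2} \sqrt{b}$ ($n{\left(b \right)} = \sqrt{2 b} = \sqrt{2} \sqrt{b}$)
$S{\left(A,I \right)} = 11 I$ ($S{\left(A,I \right)} = I 11 = 11 I$)
$l{\left(Q,F \right)} = Q$ ($l{\left(Q,F \right)} = Q + 11 \cdot 0 = Q + 0 = Q$)
$\left(l{\left(-3,J \right)} + 57\right) 91 = \left(-3 + 57\right) 91 = 54 \cdot 91 = 4914$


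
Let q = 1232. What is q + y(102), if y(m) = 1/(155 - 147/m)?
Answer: 6432306/5221 ≈ 1232.0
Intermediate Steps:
q + y(102) = 1232 + 102/(-147 + 155*102) = 1232 + 102/(-147 + 15810) = 1232 + 102/15663 = 1232 + 102*(1/15663) = 1232 + 34/5221 = 6432306/5221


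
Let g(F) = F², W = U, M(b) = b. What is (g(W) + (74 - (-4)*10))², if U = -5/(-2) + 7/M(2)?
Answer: 22500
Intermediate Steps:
U = 6 (U = -5/(-2) + 7/2 = -5*(-½) + 7*(½) = 5/2 + 7/2 = 6)
W = 6
(g(W) + (74 - (-4)*10))² = (6² + (74 - (-4)*10))² = (36 + (74 - 1*(-40)))² = (36 + (74 + 40))² = (36 + 114)² = 150² = 22500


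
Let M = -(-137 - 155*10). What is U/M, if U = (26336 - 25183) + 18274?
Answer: 19427/1687 ≈ 11.516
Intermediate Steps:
M = 1687 (M = -(-137 - 1550) = -1*(-1687) = 1687)
U = 19427 (U = 1153 + 18274 = 19427)
U/M = 19427/1687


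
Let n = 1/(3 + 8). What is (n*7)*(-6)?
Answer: -42/11 ≈ -3.8182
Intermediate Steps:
n = 1/11 ≈ 0.090909
(n*7)*(-6) = ((1/11)*7)*(-6) = (7/11)*(-6) = -42/11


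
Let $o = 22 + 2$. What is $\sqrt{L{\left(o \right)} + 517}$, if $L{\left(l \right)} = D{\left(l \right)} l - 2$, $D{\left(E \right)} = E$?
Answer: $\sqrt{1091} \approx 33.03$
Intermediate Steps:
$o = 24$
$L{\left(l \right)} = -2 + l^{2}$ ($L{\left(l \right)} = l l - 2 = l^{2} - 2 = -2 + l^{2}$)
$\sqrt{L{\left(o \right)} + 517} = \sqrt{\left(-2 + 24^{2}\right) + 517} = \sqrt{\left(-2 + 576\right) + 517} = \sqrt{574 + 517} = \sqrt{1091}$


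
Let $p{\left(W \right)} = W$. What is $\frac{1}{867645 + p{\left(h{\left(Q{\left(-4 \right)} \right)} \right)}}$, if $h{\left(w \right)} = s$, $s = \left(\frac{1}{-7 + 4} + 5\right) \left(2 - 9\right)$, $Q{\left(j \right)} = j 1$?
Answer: $\frac{3}{2602837} \approx 1.1526 \cdot 10^{-6}$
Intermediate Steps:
$Q{\left(j \right)} = j$
$s = - \frac{98}{3}$ ($s = \left(\frac{1}{-3} + 5\right) \left(-7\right) = \left(- \frac{1}{3} + 5\right) \left(-7\right) = \frac{14}{3} \left(-7\right) = - \frac{98}{3} \approx -32.667$)
$h{\left(w \right)} = - \frac{98}{3}$
$\frac{1}{867645 + p{\left(h{\left(Q{\left(-4 \right)} \right)} \right)}} = \frac{1}{867645 - \frac{98}{3}} = \frac{1}{\frac{2602837}{3}} = \frac{3}{2602837}$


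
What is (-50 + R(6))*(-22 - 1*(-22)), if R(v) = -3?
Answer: 0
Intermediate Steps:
(-50 + R(6))*(-22 - 1*(-22)) = (-50 - 3)*(-22 - 1*(-22)) = -53*(-22 + 22) = -53*0 = 0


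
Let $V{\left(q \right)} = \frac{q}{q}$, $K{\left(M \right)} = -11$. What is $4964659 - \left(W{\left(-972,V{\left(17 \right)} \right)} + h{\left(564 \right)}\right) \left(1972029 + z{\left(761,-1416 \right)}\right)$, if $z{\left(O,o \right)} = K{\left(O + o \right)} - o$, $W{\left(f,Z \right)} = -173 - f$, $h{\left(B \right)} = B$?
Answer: $-2684825883$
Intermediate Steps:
$V{\left(q \right)} = 1$
$z{\left(O,o \right)} = -11 - o$
$4964659 - \left(W{\left(-972,V{\left(17 \right)} \right)} + h{\left(564 \right)}\right) \left(1972029 + z{\left(761,-1416 \right)}\right) = 4964659 - \left(\left(-173 - -972\right) + 564\right) \left(1972029 - -1405\right) = 4964659 - \left(\left(-173 + 972\right) + 564\right) \left(1972029 + \left(-11 + 1416\right)\right) = 4964659 - \left(799 + 564\right) \left(1972029 + 1405\right) = 4964659 - 1363 \cdot 1973434 = 4964659 - 2689790542 = -2684825883$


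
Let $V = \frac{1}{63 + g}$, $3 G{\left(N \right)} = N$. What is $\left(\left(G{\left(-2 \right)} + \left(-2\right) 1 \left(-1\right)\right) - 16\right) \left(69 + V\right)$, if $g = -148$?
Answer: $- \frac{258016}{255} \approx -1011.8$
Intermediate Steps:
$G{\left(N \right)} = \frac{N}{3}$
$V = - \frac{1}{85}$ ($V = \frac{1}{63 - 148} = \frac{1}{-85} = - \frac{1}{85} \approx -0.011765$)
$\left(\left(G{\left(-2 \right)} + \left(-2\right) 1 \left(-1\right)\right) - 16\right) \left(69 + V\right) = \left(\left(\frac{1}{3} \left(-2\right) + \left(-2\right) 1 \left(-1\right)\right) - 16\right) \left(69 - \frac{1}{85}\right) = \left(\left(- \frac{2}{3} - -2\right) - 16\right) \frac{5864}{85} = \left(\left(- \frac{2}{3} + 2\right) - 16\right) \frac{5864}{85} = \left(\frac{4}{3} - 16\right) \frac{5864}{85} = \left(- \frac{44}{3}\right) \frac{5864}{85} = - \frac{258016}{255}$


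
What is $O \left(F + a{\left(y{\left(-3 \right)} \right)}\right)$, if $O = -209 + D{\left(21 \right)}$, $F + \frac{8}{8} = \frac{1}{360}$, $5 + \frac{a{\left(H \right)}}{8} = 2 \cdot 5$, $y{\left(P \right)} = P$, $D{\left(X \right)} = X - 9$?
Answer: $- \frac{2766077}{360} \approx -7683.5$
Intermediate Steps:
$D{\left(X \right)} = -9 + X$ ($D{\left(X \right)} = X - 9 = -9 + X$)
$a{\left(H \right)} = 40$ ($a{\left(H \right)} = -40 + 8 \cdot 2 \cdot 5 = -40 + 8 \cdot 10 = -40 + 80 = 40$)
$F = - \frac{359}{360}$ ($F = -1 + \frac{1}{360} = - \frac{359}{360} \approx -0.99722$)
$O = -197$ ($O = -209 + \left(-9 + 21\right) = -209 + 12 = -197$)
$O \left(F + a{\left(y{\left(-3 \right)} \right)}\right) = - 197 \left(- \frac{359}{360} + 40\right) = \left(-197\right) \frac{14041}{360} = - \frac{2766077}{360}$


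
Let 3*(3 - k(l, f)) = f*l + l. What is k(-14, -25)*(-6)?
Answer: 654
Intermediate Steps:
k(l, f) = 3 - l/3 - f*l/3 (k(l, f) = 3 - (f*l + l)/3 = 3 - (l + f*l)/3 = 3 + (-l/3 - f*l/3) = 3 - l/3 - f*l/3)
k(-14, -25)*(-6) = (3 - 1/3*(-14) - 1/3*(-25)*(-14))*(-6) = (3 + 14/3 - 350/3)*(-6) = -109*(-6) = 654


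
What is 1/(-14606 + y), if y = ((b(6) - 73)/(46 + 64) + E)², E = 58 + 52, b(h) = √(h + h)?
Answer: -388214693900/1029367065192889 - 582106800*√3/1029367065192889 ≈ -0.00037812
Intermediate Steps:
b(h) = √2*√h (b(h) = √(2*h) = √2*√h)
E = 110
y = (12027/110 + √3/55)² (y = ((√2*√6 - 73)/(46 + 64) + 110)² = ((2*√3 - 73)/110 + 110)² = ((-73 + 2*√3)*(1/110) + 110)² = ((-73/110 + √3/55) + 110)² = (12027/110 + √3/55)² ≈ 11961.)
1/(-14606 + y) = 1/(-14606 + (144648741/12100 + 12027*√3/3025)) = 1/(-32083859/12100 + 12027*√3/3025)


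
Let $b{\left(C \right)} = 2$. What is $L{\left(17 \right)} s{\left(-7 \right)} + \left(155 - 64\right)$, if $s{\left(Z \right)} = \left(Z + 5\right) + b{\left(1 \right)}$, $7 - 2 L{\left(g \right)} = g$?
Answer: $91$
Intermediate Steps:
$L{\left(g \right)} = \frac{7}{2} - \frac{g}{2}$
$s{\left(Z \right)} = 7 + Z$ ($s{\left(Z \right)} = \left(Z + 5\right) + 2 = \left(5 + Z\right) + 2 = 7 + Z$)
$L{\left(17 \right)} s{\left(-7 \right)} + \left(155 - 64\right) = \left(\frac{7}{2} - \frac{17}{2}\right) \left(7 - 7\right) + \left(155 - 64\right) = \left(\frac{7}{2} - \frac{17}{2}\right) 0 + \left(155 - 64\right) = \left(-5\right) 0 + 91 = 0 + 91 = 91$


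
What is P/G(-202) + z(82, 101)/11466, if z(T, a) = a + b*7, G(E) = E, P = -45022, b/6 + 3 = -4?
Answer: 258091633/1158066 ≈ 222.86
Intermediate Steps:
b = -42 (b = -18 + 6*(-4) = -18 - 24 = -42)
z(T, a) = -294 + a (z(T, a) = a - 42*7 = a - 294 = -294 + a)
P/G(-202) + z(82, 101)/11466 = -45022/(-202) + (-294 + 101)/11466 = -45022*(-1/202) - 193*1/11466 = 22511/101 - 193/11466 = 258091633/1158066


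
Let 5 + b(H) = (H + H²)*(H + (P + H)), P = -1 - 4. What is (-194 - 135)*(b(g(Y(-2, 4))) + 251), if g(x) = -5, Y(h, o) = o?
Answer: 17766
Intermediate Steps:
P = -5
b(H) = -5 + (-5 + 2*H)*(H + H²) (b(H) = -5 + (H + H²)*(H + (-5 + H)) = -5 + (H + H²)*(-5 + 2*H) = -5 + (-5 + 2*H)*(H + H²))
(-194 - 135)*(b(g(Y(-2, 4))) + 251) = (-194 - 135)*((-5 - 5*(-5) - 3*(-5)² + 2*(-5)³) + 251) = -329*((-5 + 25 - 3*25 + 2*(-125)) + 251) = -329*((-5 + 25 - 75 - 250) + 251) = -329*(-305 + 251) = -329*(-54) = 17766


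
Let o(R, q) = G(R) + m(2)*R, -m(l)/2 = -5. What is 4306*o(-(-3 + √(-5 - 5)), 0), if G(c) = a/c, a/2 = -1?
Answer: 51672*(-I + 5*√10)/(√10 + 3*I) ≈ 1.2782e+5 - 1.376e+5*I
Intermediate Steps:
a = -2 (a = 2*(-1) = -2)
G(c) = -2/c
m(l) = 10 (m(l) = -2*(-5) = 10)
o(R, q) = -2/R + 10*R
4306*o(-(-3 + √(-5 - 5)), 0) = 4306*(-2*(-1/(-3 + √(-5 - 5))) + 10*(-(-3 + √(-5 - 5)))) = 4306*(-2*(-1/(-3 + √(-10))) + 10*(-(-3 + √(-10)))) = 4306*(-2*(-1/(-3 + I*√10)) + 10*(-(-3 + I*√10))) = 4306*(-2/(3 - I*√10) + 10*(3 - I*√10)) = 4306*(-2/(3 - I*√10) + (30 - 10*I*√10)) = 4306*(30 - 2/(3 - I*√10) - 10*I*√10) = 129180 - 8612/(3 - I*√10) - 43060*I*√10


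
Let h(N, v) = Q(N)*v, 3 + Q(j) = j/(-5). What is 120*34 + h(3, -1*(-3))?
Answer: 20346/5 ≈ 4069.2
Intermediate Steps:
Q(j) = -3 - j/5 (Q(j) = -3 + j/(-5) = -3 + j*(-1/5) = -3 - j/5)
h(N, v) = v*(-3 - N/5) (h(N, v) = (-3 - N/5)*v = v*(-3 - N/5))
120*34 + h(3, -1*(-3)) = 120*34 - (-1*(-3))*(15 + 3)/5 = 4080 - 1/5*3*18 = 4080 - 54/5 = 20346/5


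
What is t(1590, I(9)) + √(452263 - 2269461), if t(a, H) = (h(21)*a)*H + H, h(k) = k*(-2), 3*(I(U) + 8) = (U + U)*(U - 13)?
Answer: 2136928 + I*√1817198 ≈ 2.1369e+6 + 1348.0*I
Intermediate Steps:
I(U) = -8 + 2*U*(-13 + U)/3 (I(U) = -8 + ((U + U)*(U - 13))/3 = -8 + ((2*U)*(-13 + U))/3 = -8 + (2*U*(-13 + U))/3 = -8 + 2*U*(-13 + U)/3)
h(k) = -2*k
t(a, H) = H - 42*H*a (t(a, H) = ((-2*21)*a)*H + H = (-42*a)*H + H = -42*H*a + H = H - 42*H*a)
t(1590, I(9)) + √(452263 - 2269461) = (-8 - 26/3*9 + (⅔)*9²)*(1 - 42*1590) + √(452263 - 2269461) = (-8 - 78 + (⅔)*81)*(1 - 66780) + √(-1817198) = (-8 - 78 + 54)*(-66779) + I*√1817198 = -32*(-66779) + I*√1817198 = 2136928 + I*√1817198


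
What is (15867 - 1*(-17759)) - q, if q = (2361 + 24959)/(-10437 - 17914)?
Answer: 953358046/28351 ≈ 33627.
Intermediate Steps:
q = -27320/28351 (q = 27320/(-28351) = 27320*(-1/28351) = -27320/28351 ≈ -0.96363)
(15867 - 1*(-17759)) - q = (15867 - 1*(-17759)) - 1*(-27320/28351) = (15867 + 17759) + 27320/28351 = 33626 + 27320/28351 = 953358046/28351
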